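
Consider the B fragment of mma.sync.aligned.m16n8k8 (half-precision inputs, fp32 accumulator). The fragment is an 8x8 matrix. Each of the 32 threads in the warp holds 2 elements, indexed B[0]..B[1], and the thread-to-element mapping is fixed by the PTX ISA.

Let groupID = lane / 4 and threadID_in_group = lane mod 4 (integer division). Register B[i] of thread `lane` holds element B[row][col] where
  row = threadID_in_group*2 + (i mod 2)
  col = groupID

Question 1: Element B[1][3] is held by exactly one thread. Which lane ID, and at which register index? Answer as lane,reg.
12,1

c=3->g=3  r=1->t=0,b0=1
L=3*4+0=12  i=1=1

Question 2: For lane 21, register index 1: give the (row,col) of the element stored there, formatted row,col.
3,5

L=21⇒gr=21>>2=5, th=21&3=1
[1]⇒row 1·2+1=3  col gr=5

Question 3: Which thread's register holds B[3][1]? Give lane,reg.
5,1

c:1=>grp=1  r:3=>tig=1,lo=1
L=1*4+1=5  i=1=1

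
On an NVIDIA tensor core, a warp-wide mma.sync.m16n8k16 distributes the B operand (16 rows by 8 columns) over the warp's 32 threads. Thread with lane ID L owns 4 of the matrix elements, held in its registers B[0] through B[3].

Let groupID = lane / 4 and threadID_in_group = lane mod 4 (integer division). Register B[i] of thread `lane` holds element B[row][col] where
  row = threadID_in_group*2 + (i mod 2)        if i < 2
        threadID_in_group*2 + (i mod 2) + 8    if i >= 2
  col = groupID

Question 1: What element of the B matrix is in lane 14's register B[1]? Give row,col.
5,3

14: G=3,T=2
[1] (2*2+1+0,3) = (5,3)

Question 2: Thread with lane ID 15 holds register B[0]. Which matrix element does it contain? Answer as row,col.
lane 15: gr=3 (15/4), th=3 (15%4)
i=0: r=3*2+0+0=6, c=gr=3

6,3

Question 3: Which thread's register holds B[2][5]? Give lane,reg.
21,0

c: 5->gid=5  r: 2->r8=0,tid=1,i&1=0
L=5*4+1=21  i=0*2+0=0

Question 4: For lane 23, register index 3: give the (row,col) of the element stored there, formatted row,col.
lane 23->23/4=5, 23 mod 4=3
i=3  r:2·3+1+8->15  c:5

15,5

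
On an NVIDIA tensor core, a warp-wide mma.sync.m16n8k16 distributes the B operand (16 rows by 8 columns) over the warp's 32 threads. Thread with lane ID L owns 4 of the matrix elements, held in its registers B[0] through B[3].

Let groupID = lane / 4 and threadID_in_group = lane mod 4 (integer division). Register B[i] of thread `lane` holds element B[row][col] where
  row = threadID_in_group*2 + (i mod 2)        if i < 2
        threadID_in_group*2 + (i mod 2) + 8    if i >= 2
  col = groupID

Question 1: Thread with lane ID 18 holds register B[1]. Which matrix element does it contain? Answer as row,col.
5,4

lane 18: g=4 (18/4), t=2 (18%4)
i=1: r=2*2+1+0=5, c=g=4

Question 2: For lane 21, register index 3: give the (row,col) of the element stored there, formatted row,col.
11,5

lane 21=>21/4=5, 21 mod 4=1
i=3  r:2·1+1+8=>11  c:5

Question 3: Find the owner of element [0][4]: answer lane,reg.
16,0

c=4->g=4  r=0->rb=0,t=0,b0=0
L=4*4+0=16  i=0*2+0=0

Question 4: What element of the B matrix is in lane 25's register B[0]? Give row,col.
lane 25->25/4=6, 25 mod 4=1
i=0  r:2·1+0+0->2  c:6

2,6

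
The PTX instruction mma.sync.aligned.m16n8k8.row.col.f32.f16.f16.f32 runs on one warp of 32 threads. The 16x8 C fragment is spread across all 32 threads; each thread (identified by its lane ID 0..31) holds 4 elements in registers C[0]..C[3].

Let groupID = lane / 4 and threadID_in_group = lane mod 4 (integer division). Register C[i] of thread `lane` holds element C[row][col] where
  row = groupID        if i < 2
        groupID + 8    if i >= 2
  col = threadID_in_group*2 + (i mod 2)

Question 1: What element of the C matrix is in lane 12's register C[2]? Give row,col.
lane 12: gr=3 (12/4), th=0 (12%4)
i=2: r=3+8=11, c=0*2+0=0

11,0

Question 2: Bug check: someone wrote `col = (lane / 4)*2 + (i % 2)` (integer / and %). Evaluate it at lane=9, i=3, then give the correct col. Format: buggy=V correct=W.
`(lane / 4)*2 + (i % 2)`[9,3]->5
lane 9->9/4=2, 9 mod 4=1
i=3  r:2+8->10  c:2·1+1->3
col: 5 vs 3

buggy=5 correct=3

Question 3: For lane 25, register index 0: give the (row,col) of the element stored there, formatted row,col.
L=25→G=25>>2=6, T=25&3=1
[0]→row 6+0=6  col 1·2+0=2

6,2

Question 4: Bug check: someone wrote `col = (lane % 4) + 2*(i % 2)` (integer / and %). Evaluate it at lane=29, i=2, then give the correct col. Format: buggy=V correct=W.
buggy=1 correct=2

`(lane % 4) + 2*(i % 2)`[29,2]⇒1
L=29⇒gr=29>>2=7, th=29&3=1
[2]⇒row 7+8=15  col 1·2+0=2
col: 1 vs 2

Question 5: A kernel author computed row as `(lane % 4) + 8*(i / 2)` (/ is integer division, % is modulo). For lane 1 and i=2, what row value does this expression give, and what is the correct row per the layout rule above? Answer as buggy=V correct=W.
buggy=9 correct=8

`(lane % 4) + 8*(i / 2)`[1,2]→9
1: G=0,T=1
[2] (0+8,1*2+0) = (8,2)
row: 9 vs 8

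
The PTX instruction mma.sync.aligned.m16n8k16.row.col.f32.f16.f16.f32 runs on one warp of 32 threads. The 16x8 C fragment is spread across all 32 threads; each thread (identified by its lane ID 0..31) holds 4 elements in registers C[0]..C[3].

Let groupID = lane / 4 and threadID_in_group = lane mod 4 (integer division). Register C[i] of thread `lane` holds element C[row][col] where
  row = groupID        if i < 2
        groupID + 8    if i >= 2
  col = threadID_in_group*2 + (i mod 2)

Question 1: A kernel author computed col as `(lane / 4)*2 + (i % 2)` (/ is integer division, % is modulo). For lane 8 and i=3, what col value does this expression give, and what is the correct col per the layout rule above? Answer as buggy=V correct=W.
buggy=5 correct=1

`(lane / 4)*2 + (i % 2)`[8,3]→5
8: G=2,T=0
[3] (2+8,0*2+1) = (10,1)
col: 5 vs 1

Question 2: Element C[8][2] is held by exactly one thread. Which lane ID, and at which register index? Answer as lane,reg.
1,2

r=8→G=0,rhi=1  c=2→T=1,p=0
L=0*4+1=1  i=1*2+0=2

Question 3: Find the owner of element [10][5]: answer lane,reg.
r=10→G=2,rhi=1  c=5→T=2,p=1
L=2*4+2=10  i=1*2+1=3

10,3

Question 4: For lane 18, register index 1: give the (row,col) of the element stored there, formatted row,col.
4,5

L=18=>grp=18>>2=4, tig=18&3=2
[1]=>row 4+0=4  col 2·2+1=5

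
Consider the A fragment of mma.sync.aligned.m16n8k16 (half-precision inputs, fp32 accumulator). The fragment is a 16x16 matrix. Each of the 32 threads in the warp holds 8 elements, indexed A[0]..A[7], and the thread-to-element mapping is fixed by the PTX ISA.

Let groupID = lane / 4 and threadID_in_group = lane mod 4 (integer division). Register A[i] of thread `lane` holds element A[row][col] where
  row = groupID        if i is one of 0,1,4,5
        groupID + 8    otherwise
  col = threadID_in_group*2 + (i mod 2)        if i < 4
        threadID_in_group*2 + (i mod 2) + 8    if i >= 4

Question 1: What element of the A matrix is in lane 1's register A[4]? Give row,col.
0,10

1: gr=0,th=1
[4] (0+0,1*2+0+8) = (0,10)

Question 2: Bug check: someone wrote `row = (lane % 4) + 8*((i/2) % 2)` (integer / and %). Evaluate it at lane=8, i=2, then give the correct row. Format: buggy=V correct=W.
buggy=8 correct=10

`(lane % 4) + 8*((i/2) % 2)`[8,2]=>8
lane 8: grp=2 (8/4), tig=0 (8%4)
i=2: r=2+8=10, c=0*2+0+0=0
row: 8 vs 10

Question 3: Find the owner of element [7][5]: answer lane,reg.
30,1

r=7->g=7,rb=0  c=5->cb=0,t=2,b0=1
L=7*4+2=30  i=0*4+0*2+1=1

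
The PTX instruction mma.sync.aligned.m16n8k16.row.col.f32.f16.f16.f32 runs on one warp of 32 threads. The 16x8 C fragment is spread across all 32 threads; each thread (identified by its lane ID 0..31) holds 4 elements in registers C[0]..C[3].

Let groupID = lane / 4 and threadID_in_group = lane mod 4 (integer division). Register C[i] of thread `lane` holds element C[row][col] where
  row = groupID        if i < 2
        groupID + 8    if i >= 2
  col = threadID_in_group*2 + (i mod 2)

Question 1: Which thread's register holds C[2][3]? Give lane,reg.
9,1

r=2⇒gr=2,Rb=0  c=3⇒th=1,odd=1
L=2*4+1=9  i=0*2+1=1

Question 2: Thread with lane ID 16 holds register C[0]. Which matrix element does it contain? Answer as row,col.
4,0

lane 16: g=4 (16/4), t=0 (16%4)
i=0: r=4+0=4, c=0*2+0=0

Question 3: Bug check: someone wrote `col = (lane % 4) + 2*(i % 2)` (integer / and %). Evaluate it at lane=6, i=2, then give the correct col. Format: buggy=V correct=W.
buggy=2 correct=4

`(lane % 4) + 2*(i % 2)`[6,2]->2
L=6->gid=6>>2=1, tid=6&3=2
[2]->row 1+8=9  col 2·2+0=4
col: 2 vs 4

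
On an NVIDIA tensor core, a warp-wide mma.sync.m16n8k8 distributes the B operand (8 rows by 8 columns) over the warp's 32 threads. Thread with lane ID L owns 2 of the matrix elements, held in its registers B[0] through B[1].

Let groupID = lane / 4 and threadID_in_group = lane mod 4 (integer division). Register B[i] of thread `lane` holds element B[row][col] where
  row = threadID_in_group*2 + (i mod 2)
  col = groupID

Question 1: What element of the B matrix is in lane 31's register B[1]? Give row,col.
lane 31⇒31/4=7, 31 mod 4=3
i=1  r:2·3+1⇒7  c:7

7,7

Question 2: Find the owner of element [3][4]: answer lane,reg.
17,1

c=4->g=4  r=3->t=1,b0=1
L=4*4+1=17  i=1=1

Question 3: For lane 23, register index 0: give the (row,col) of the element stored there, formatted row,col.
23: gr=5,th=3
[0] (3*2+0,5) = (6,5)

6,5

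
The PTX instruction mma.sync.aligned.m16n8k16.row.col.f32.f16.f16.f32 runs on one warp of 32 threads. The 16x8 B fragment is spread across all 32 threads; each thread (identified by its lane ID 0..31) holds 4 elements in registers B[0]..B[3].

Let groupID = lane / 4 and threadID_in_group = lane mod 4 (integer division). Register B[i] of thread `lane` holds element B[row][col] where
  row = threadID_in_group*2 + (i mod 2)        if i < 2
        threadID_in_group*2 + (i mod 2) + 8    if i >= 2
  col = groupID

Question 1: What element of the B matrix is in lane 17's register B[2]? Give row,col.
17: gr=4,th=1
[2] (1*2+0+8,4) = (10,4)

10,4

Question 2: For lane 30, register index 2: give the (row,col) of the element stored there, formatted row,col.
12,7

lane 30: gid=7 (30/4), tid=2 (30%4)
i=2: r=2*2+0+8=12, c=gid=7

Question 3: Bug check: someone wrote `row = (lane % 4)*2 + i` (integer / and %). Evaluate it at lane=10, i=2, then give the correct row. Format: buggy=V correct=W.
buggy=6 correct=12

`(lane % 4)*2 + i`[10,2]->6
L=10->g=10>>2=2, t=10&3=2
[2]->row 2·2+0+8=12  col g=2
row: 6 vs 12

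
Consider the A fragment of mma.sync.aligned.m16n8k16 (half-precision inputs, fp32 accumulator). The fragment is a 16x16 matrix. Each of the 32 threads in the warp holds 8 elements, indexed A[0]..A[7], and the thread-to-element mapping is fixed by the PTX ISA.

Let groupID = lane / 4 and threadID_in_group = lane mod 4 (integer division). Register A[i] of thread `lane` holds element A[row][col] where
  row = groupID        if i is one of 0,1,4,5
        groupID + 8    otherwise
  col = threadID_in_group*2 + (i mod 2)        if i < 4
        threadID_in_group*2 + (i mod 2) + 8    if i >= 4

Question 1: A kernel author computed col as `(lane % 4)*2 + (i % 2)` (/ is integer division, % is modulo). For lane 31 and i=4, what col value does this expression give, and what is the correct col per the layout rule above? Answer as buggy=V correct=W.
`(lane % 4)*2 + (i % 2)`[31,4]⇒6
lane 31: gr=7 (31/4), th=3 (31%4)
i=4: r=7+0=7, c=3*2+0+8=14
col: 6 vs 14

buggy=6 correct=14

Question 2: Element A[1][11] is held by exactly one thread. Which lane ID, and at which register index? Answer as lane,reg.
5,5

r: 1->gid=1,r8=0  c: 11->c8=1,tid=1,i&1=1
L=1*4+1=5  i=1*4+0*2+1=5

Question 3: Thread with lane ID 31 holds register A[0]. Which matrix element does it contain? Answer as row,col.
L=31→G=31>>2=7, T=31&3=3
[0]→row 7+0=7  col 3·2+0+0=6

7,6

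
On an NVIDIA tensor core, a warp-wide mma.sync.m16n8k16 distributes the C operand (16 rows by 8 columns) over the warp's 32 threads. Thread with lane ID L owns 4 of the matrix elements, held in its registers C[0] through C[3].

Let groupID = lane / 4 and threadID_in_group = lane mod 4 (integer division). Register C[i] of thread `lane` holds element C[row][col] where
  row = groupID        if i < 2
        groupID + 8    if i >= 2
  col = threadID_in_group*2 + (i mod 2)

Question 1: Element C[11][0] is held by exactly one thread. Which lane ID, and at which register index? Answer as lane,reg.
r:11=>grp=3,rB=1  c:0=>tig=0,lo=0
L=3*4+0=12  i=1*2+0=2

12,2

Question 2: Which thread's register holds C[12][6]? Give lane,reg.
19,2

r=12→G=4,rhi=1  c=6→T=3,p=0
L=4*4+3=19  i=1*2+0=2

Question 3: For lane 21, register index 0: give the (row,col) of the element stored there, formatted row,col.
L=21->g=21>>2=5, t=21&3=1
[0]->row 5+0=5  col 1·2+0=2

5,2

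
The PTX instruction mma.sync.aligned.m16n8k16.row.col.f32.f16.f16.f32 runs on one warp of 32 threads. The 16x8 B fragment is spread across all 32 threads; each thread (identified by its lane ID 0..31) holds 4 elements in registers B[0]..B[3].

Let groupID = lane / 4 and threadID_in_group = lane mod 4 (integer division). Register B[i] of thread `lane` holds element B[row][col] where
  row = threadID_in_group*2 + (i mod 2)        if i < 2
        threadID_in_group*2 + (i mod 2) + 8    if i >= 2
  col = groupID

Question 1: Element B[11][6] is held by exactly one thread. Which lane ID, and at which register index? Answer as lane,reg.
c: 6->gid=6  r: 11->r8=1,tid=1,i&1=1
L=6*4+1=25  i=1*2+1=3

25,3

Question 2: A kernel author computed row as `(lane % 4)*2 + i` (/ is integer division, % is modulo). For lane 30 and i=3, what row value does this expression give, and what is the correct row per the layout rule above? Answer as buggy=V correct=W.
buggy=7 correct=13

`(lane % 4)*2 + i`[30,3]=>7
L=30=>grp=30>>2=7, tig=30&3=2
[3]=>row 2·2+1+8=13  col grp=7
row: 7 vs 13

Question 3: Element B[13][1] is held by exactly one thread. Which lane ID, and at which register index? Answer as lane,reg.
6,3

c: 1->gid=1  r: 13->r8=1,tid=2,i&1=1
L=1*4+2=6  i=1*2+1=3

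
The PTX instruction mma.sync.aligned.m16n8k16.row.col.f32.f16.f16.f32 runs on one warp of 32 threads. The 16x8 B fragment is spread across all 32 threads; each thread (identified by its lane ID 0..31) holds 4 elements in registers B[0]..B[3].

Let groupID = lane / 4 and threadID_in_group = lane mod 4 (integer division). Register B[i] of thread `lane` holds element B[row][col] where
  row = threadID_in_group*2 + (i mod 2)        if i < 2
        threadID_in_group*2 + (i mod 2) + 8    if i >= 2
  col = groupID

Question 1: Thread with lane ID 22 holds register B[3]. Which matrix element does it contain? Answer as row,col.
13,5

L=22=>grp=22>>2=5, tig=22&3=2
[3]=>row 2·2+1+8=13  col grp=5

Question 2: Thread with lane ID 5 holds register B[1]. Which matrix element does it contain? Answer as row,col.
3,1

5: G=1,T=1
[1] (1*2+1+0,1) = (3,1)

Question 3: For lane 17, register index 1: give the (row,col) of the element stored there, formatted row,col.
3,4

lane 17=>17/4=4, 17 mod 4=1
i=1  r:2·1+1+0=>3  c:4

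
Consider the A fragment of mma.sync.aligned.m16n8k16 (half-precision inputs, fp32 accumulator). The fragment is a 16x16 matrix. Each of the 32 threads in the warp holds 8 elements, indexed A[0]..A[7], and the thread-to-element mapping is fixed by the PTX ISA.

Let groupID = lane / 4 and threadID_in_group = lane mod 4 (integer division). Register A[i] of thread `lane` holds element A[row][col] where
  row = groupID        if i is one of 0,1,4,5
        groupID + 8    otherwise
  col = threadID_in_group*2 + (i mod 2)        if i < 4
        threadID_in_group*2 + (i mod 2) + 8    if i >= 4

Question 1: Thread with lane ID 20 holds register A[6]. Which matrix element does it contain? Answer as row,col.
L=20->gid=20>>2=5, tid=20&3=0
[6]->row 5+8=13  col 0·2+0+8=8

13,8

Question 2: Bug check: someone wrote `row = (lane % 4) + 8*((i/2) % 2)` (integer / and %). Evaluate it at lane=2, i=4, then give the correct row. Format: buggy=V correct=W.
`(lane % 4) + 8*((i/2) % 2)`[2,4]->2
L=2->g=2>>2=0, t=2&3=2
[4]->row 0+0=0  col 2·2+0+8=12
row: 2 vs 0

buggy=2 correct=0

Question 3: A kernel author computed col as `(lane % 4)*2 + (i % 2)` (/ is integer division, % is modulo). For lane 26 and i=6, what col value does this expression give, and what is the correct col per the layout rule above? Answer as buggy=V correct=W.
`(lane % 4)*2 + (i % 2)`[26,6]→4
26: G=6,T=2
[6] (6+8,2*2+0+8) = (14,12)
col: 4 vs 12

buggy=4 correct=12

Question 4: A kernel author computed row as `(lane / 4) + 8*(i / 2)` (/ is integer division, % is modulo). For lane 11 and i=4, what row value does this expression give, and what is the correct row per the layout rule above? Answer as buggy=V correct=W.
buggy=18 correct=2

`(lane / 4) + 8*(i / 2)`[11,4]⇒18
L=11⇒gr=11>>2=2, th=11&3=3
[4]⇒row 2+0=2  col 3·2+0+8=14
row: 18 vs 2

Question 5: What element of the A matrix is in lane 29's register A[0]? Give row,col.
lane 29->29/4=7, 29 mod 4=1
i=0  r:7+0->7  c:2·1+0+0->2

7,2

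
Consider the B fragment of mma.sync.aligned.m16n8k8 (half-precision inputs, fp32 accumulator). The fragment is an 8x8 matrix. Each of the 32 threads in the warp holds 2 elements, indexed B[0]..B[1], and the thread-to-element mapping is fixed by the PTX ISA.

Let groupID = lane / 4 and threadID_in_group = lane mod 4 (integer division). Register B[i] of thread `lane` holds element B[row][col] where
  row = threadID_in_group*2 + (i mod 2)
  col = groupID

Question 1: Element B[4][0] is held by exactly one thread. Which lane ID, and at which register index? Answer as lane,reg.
c=0→G=0  r=4→T=2,p=0
L=0*4+2=2  i=0=0

2,0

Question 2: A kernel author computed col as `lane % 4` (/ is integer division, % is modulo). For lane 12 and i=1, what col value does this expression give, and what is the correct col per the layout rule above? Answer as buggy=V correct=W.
`lane % 4`[12,1]⇒0
lane 12: gr=3 (12/4), th=0 (12%4)
i=1: r=0*2+1=1, c=gr=3
col: 0 vs 3

buggy=0 correct=3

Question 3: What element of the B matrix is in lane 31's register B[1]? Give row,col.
31: grp=7,tig=3
[1] (3*2+1,7) = (7,7)

7,7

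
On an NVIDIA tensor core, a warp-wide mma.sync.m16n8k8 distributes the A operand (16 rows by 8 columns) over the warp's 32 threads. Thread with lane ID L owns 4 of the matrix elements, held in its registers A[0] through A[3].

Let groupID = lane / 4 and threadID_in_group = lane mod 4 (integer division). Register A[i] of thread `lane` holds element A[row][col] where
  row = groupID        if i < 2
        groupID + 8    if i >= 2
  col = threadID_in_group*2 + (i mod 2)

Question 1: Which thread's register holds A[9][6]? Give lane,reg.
r=9->g=1,rb=1  c=6->t=3,b0=0
L=1*4+3=7  i=1*2+0=2

7,2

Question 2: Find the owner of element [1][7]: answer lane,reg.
7,1

r=1->g=1,rb=0  c=7->t=3,b0=1
L=1*4+3=7  i=0*2+1=1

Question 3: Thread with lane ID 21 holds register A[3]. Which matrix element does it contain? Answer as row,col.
L=21⇒gr=21>>2=5, th=21&3=1
[3]⇒row 5+8=13  col 1·2+1=3

13,3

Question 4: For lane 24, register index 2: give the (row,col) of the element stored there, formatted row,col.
14,0

lane 24: G=6 (24/4), T=0 (24%4)
i=2: r=6+8=14, c=0*2+0=0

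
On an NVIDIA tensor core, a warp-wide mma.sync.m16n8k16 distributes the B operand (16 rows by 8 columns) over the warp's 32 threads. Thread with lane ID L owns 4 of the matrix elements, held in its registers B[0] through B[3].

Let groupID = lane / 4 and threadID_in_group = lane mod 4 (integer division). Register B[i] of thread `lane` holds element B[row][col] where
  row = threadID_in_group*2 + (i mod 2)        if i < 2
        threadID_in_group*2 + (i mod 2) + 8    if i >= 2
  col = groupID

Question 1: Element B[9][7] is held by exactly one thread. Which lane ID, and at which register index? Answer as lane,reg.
28,3

c:7=>grp=7  r:9=>rB=1,tig=0,lo=1
L=7*4+0=28  i=1*2+1=3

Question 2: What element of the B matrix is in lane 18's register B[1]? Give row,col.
lane 18->18/4=4, 18 mod 4=2
i=1  r:2·2+1+0->5  c:4

5,4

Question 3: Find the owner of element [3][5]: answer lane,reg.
21,1

c=5⇒gr=5  r=3⇒Rb=0,th=1,odd=1
L=5*4+1=21  i=0*2+1=1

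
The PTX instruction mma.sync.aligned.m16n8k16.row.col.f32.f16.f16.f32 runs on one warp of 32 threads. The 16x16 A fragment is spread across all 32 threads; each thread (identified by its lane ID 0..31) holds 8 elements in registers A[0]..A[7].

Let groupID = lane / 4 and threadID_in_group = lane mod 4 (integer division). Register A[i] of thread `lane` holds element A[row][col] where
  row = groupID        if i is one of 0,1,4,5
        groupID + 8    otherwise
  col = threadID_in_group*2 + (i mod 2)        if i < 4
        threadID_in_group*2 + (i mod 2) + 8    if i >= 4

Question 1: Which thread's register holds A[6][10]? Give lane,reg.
r:6=>grp=6,rB=0  c:10=>cB=1,tig=1,lo=0
L=6*4+1=25  i=1*4+0*2+0=4

25,4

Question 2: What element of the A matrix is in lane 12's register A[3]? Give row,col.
12: g=3,t=0
[3] (3+8,0*2+1+0) = (11,1)

11,1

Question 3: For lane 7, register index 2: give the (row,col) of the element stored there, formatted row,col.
L=7=>grp=7>>2=1, tig=7&3=3
[2]=>row 1+8=9  col 3·2+0+0=6

9,6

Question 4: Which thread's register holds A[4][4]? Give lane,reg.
r=4->g=4,rb=0  c=4->cb=0,t=2,b0=0
L=4*4+2=18  i=0*4+0*2+0=0

18,0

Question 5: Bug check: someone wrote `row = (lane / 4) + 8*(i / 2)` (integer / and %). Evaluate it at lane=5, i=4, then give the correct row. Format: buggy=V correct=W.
buggy=17 correct=1

`(lane / 4) + 8*(i / 2)`[5,4]->17
lane 5: gid=1 (5/4), tid=1 (5%4)
i=4: r=1+0=1, c=1*2+0+8=10
row: 17 vs 1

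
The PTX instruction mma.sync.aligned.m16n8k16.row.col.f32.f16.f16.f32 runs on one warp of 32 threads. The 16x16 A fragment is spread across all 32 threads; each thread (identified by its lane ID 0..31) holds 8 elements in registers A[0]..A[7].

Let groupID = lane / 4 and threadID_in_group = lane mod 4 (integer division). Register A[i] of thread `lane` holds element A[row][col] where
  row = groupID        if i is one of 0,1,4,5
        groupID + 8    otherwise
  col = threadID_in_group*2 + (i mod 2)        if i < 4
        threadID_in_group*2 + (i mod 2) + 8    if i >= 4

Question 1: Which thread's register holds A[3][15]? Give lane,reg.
15,5

r=3→G=3,rhi=0  c=15→chi=1,T=3,p=1
L=3*4+3=15  i=1*4+0*2+1=5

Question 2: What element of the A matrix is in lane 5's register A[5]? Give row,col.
1,11

L=5→G=5>>2=1, T=5&3=1
[5]→row 1+0=1  col 1·2+1+8=11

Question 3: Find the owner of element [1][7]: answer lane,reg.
7,1

r:1=>grp=1,rB=0  c:7=>cB=0,tig=3,lo=1
L=1*4+3=7  i=0*4+0*2+1=1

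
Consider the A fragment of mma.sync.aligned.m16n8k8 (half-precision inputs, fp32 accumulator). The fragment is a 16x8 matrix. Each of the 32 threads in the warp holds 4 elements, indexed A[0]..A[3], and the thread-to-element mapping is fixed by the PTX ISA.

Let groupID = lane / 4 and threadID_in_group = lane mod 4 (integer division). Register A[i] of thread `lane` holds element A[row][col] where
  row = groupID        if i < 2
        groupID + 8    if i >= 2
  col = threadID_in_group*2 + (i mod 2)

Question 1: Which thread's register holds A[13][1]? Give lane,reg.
20,3

r: 13->gid=5,r8=1  c: 1->tid=0,i&1=1
L=5*4+0=20  i=1*2+1=3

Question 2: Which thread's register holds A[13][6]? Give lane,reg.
23,2

r=13→G=5,rhi=1  c=6→T=3,p=0
L=5*4+3=23  i=1*2+0=2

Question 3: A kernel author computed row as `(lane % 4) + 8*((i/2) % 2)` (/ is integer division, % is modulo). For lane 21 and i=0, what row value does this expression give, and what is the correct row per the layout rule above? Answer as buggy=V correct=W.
buggy=1 correct=5

`(lane % 4) + 8*((i/2) % 2)`[21,0]⇒1
lane 21: gr=5 (21/4), th=1 (21%4)
i=0: r=5+0=5, c=1*2+0=2
row: 1 vs 5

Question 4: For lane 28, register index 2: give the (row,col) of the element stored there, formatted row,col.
15,0

28: gr=7,th=0
[2] (7+8,0*2+0) = (15,0)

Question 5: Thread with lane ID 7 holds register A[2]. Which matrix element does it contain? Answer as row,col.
lane 7→7/4=1, 7 mod 4=3
i=2  r:1+8→9  c:2·3+0→6

9,6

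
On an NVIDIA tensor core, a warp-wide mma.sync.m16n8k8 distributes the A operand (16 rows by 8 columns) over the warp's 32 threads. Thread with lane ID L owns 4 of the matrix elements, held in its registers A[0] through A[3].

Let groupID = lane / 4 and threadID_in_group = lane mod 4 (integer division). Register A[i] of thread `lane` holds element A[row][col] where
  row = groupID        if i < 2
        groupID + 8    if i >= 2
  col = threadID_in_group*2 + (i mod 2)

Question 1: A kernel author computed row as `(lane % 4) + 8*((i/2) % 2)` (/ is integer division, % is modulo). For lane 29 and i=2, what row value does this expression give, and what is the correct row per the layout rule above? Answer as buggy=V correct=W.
`(lane % 4) + 8*((i/2) % 2)`[29,2]→9
lane 29→29/4=7, 29 mod 4=1
i=2  r:7+8→15  c:2·1+0→2
row: 9 vs 15

buggy=9 correct=15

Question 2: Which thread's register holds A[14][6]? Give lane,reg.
r:14=>grp=6,rB=1  c:6=>tig=3,lo=0
L=6*4+3=27  i=1*2+0=2

27,2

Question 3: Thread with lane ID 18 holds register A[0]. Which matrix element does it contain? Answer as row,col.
4,4

L=18→G=18>>2=4, T=18&3=2
[0]→row 4+0=4  col 2·2+0=4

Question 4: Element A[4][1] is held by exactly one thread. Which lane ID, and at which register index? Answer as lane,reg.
16,1

r=4→G=4,rhi=0  c=1→T=0,p=1
L=4*4+0=16  i=0*2+1=1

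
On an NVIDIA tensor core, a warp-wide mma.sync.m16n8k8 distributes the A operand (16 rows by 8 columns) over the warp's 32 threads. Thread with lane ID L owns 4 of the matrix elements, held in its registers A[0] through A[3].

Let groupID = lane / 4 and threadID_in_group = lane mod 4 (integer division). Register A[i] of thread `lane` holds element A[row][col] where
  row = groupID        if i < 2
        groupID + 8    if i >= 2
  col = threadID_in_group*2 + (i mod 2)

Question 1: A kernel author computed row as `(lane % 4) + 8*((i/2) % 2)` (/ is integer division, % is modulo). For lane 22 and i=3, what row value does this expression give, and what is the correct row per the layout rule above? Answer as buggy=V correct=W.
`(lane % 4) + 8*((i/2) % 2)`[22,3]->10
22: g=5,t=2
[3] (5+8,2*2+1) = (13,5)
row: 10 vs 13

buggy=10 correct=13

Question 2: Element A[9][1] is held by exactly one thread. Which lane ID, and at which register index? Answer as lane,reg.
4,3

r:9=>grp=1,rB=1  c:1=>tig=0,lo=1
L=1*4+0=4  i=1*2+1=3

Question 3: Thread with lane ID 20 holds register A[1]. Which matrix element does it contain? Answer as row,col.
5,1

L=20=>grp=20>>2=5, tig=20&3=0
[1]=>row 5+0=5  col 0·2+1=1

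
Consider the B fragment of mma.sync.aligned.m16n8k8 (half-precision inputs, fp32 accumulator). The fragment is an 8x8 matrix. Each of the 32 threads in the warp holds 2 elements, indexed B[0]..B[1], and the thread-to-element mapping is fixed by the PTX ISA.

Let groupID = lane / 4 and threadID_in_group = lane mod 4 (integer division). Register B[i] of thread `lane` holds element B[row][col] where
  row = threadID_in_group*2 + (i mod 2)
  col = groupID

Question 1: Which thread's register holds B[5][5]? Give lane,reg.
22,1

c=5→G=5  r=5→T=2,p=1
L=5*4+2=22  i=1=1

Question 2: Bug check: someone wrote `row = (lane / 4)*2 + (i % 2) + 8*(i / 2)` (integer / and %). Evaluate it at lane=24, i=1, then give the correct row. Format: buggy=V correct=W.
buggy=13 correct=1

`(lane / 4)*2 + (i % 2) + 8*(i / 2)`[24,1]=>13
L=24=>grp=24>>2=6, tig=24&3=0
[1]=>row 0·2+1=1  col grp=6
row: 13 vs 1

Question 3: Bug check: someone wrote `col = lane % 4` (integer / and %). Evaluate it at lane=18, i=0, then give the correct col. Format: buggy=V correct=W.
`lane % 4`[18,0]→2
lane 18: G=4 (18/4), T=2 (18%4)
i=0: r=2*2+0=4, c=G=4
col: 2 vs 4

buggy=2 correct=4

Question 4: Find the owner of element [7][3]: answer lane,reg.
c=3->g=3  r=7->t=3,b0=1
L=3*4+3=15  i=1=1

15,1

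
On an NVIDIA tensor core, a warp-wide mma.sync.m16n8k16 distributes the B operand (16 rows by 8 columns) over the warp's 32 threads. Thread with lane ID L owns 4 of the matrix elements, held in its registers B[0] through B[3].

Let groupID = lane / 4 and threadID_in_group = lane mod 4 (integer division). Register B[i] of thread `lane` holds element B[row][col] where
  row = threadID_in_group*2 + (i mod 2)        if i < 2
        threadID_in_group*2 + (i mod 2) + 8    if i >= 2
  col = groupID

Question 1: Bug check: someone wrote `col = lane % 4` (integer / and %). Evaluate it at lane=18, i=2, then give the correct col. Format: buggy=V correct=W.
buggy=2 correct=4

`lane % 4`[18,2]→2
lane 18: G=4 (18/4), T=2 (18%4)
i=2: r=2*2+0+8=12, c=G=4
col: 2 vs 4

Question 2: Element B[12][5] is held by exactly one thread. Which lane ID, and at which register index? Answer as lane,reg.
c=5→G=5  r=12→rhi=1,T=2,p=0
L=5*4+2=22  i=1*2+0=2

22,2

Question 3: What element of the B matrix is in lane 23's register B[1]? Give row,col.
L=23->gid=23>>2=5, tid=23&3=3
[1]->row 3·2+1+0=7  col gid=5

7,5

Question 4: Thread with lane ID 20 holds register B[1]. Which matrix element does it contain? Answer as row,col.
L=20->g=20>>2=5, t=20&3=0
[1]->row 0·2+1+0=1  col g=5

1,5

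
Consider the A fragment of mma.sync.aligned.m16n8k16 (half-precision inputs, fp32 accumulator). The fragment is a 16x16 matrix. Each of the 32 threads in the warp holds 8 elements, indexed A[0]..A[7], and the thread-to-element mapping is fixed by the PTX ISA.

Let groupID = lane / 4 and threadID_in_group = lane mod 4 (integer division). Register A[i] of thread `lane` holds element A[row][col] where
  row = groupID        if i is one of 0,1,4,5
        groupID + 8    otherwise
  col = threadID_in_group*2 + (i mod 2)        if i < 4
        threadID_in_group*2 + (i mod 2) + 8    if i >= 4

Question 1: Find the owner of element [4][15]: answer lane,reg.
19,5

r=4→G=4,rhi=0  c=15→chi=1,T=3,p=1
L=4*4+3=19  i=1*4+0*2+1=5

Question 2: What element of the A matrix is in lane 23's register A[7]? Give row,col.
23: G=5,T=3
[7] (5+8,3*2+1+8) = (13,15)

13,15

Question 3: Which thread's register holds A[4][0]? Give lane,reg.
16,0

r=4→G=4,rhi=0  c=0→chi=0,T=0,p=0
L=4*4+0=16  i=0*4+0*2+0=0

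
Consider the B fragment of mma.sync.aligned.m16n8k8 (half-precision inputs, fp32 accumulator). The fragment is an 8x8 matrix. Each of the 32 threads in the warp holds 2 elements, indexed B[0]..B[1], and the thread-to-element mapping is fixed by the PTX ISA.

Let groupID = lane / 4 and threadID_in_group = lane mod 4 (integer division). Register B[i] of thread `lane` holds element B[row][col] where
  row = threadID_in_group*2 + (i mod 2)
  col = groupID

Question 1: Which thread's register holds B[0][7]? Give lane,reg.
28,0

c=7⇒gr=7  r=0⇒th=0,odd=0
L=7*4+0=28  i=0=0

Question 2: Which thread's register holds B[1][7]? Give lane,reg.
c: 7->gid=7  r: 1->tid=0,i&1=1
L=7*4+0=28  i=1=1

28,1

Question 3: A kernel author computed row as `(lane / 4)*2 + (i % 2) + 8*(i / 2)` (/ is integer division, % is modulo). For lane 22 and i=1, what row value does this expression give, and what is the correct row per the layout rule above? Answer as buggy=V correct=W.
buggy=11 correct=5

`(lane / 4)*2 + (i % 2) + 8*(i / 2)`[22,1]⇒11
22: gr=5,th=2
[1] (2*2+1,5) = (5,5)
row: 11 vs 5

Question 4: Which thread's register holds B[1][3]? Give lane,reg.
12,1

c=3→G=3  r=1→T=0,p=1
L=3*4+0=12  i=1=1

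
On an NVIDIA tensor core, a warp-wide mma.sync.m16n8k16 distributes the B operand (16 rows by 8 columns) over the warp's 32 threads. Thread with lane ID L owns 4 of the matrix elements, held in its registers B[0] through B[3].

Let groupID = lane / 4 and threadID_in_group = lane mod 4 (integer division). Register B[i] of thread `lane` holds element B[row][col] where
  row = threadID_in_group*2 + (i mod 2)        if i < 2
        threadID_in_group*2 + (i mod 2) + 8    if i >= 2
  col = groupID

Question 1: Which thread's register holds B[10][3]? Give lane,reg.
13,2

c=3⇒gr=3  r=10⇒Rb=1,th=1,odd=0
L=3*4+1=13  i=1*2+0=2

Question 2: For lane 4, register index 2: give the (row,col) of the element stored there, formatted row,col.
lane 4→4/4=1, 4 mod 4=0
i=2  r:2·0+0+8→8  c:1

8,1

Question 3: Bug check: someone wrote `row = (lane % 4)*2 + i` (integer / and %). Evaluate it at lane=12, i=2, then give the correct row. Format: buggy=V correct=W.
`(lane % 4)*2 + i`[12,2]->2
lane 12->12/4=3, 12 mod 4=0
i=2  r:2·0+0+8->8  c:3
row: 2 vs 8

buggy=2 correct=8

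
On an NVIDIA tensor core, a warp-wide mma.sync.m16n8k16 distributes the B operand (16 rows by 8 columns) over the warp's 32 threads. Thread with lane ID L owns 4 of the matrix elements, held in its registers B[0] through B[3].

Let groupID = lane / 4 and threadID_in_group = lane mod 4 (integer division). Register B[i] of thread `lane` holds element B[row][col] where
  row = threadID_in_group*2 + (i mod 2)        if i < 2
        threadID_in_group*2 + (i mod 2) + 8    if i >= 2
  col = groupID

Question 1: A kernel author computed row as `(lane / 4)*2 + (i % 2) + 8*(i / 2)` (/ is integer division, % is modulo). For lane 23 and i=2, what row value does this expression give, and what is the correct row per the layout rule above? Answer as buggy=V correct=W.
`(lane / 4)*2 + (i % 2) + 8*(i / 2)`[23,2]→18
L=23→G=23>>2=5, T=23&3=3
[2]→row 3·2+0+8=14  col G=5
row: 18 vs 14

buggy=18 correct=14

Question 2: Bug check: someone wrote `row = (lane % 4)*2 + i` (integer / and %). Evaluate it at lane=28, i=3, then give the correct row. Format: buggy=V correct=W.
`(lane % 4)*2 + i`[28,3]→3
lane 28: G=7 (28/4), T=0 (28%4)
i=3: r=0*2+1+8=9, c=G=7
row: 3 vs 9

buggy=3 correct=9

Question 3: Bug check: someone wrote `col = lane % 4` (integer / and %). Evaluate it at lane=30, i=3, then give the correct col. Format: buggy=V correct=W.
`lane % 4`[30,3]⇒2
L=30⇒gr=30>>2=7, th=30&3=2
[3]⇒row 2·2+1+8=13  col gr=7
col: 2 vs 7

buggy=2 correct=7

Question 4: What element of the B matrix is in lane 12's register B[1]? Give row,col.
lane 12: grp=3 (12/4), tig=0 (12%4)
i=1: r=0*2+1+0=1, c=grp=3

1,3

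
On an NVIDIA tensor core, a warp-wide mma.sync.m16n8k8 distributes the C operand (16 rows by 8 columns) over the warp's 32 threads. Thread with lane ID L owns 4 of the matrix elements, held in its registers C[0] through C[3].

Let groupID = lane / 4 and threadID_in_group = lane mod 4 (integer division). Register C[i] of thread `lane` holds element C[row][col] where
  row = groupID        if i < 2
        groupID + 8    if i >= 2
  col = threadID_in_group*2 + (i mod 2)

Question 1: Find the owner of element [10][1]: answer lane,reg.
8,3

r: 10->gid=2,r8=1  c: 1->tid=0,i&1=1
L=2*4+0=8  i=1*2+1=3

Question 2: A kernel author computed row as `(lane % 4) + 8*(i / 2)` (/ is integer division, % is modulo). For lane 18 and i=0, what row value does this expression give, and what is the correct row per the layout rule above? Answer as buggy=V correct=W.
`(lane % 4) + 8*(i / 2)`[18,0]->2
lane 18: gid=4 (18/4), tid=2 (18%4)
i=0: r=4+0=4, c=2*2+0=4
row: 2 vs 4

buggy=2 correct=4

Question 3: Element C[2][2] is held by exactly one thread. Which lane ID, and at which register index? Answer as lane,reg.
r=2⇒gr=2,Rb=0  c=2⇒th=1,odd=0
L=2*4+1=9  i=0*2+0=0

9,0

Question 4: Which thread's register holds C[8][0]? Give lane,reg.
r=8→G=0,rhi=1  c=0→T=0,p=0
L=0*4+0=0  i=1*2+0=2

0,2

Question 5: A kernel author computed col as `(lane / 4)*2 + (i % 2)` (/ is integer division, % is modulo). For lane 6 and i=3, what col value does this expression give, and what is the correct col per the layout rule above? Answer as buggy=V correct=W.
buggy=3 correct=5

`(lane / 4)*2 + (i % 2)`[6,3]=>3
lane 6=>6/4=1, 6 mod 4=2
i=3  r:1+8=>9  c:2·2+1=>5
col: 3 vs 5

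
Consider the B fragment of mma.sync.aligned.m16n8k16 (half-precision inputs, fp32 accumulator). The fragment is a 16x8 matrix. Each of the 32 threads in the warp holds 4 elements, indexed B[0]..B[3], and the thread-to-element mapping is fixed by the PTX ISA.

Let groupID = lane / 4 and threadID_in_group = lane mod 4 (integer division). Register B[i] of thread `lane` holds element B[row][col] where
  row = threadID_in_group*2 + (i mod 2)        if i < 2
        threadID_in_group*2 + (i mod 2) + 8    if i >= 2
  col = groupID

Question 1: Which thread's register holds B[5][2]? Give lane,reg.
10,1

c=2->g=2  r=5->rb=0,t=2,b0=1
L=2*4+2=10  i=0*2+1=1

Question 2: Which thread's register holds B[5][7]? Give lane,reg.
30,1

c=7→G=7  r=5→rhi=0,T=2,p=1
L=7*4+2=30  i=0*2+1=1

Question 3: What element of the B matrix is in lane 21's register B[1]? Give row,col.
3,5

L=21->gid=21>>2=5, tid=21&3=1
[1]->row 1·2+1+0=3  col gid=5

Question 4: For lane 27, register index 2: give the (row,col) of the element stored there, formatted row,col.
14,6

lane 27->27/4=6, 27 mod 4=3
i=2  r:2·3+0+8->14  c:6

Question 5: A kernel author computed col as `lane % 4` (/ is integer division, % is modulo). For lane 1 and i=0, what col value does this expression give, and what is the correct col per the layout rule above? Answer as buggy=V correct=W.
`lane % 4`[1,0]->1
lane 1->1/4=0, 1 mod 4=1
i=0  r:2·1+0+0->2  c:0
col: 1 vs 0

buggy=1 correct=0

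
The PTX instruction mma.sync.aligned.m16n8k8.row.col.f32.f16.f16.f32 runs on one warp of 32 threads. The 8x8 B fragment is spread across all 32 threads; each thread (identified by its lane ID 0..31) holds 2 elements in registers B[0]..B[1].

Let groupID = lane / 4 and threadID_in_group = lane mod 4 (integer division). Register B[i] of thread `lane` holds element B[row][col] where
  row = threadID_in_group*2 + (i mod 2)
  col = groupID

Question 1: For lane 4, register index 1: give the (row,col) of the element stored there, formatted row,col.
1,1

lane 4->4/4=1, 4 mod 4=0
i=1  r:2·0+1->1  c:1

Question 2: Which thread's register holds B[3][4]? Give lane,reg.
17,1

c:4=>grp=4  r:3=>tig=1,lo=1
L=4*4+1=17  i=1=1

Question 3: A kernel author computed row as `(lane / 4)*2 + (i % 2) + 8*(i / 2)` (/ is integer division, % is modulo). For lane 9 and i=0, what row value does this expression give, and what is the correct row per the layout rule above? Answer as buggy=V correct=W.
buggy=4 correct=2

`(lane / 4)*2 + (i % 2) + 8*(i / 2)`[9,0]⇒4
lane 9⇒9/4=2, 9 mod 4=1
i=0  r:2·1+0⇒2  c:2
row: 4 vs 2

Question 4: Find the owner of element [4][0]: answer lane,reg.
2,0

c:0=>grp=0  r:4=>tig=2,lo=0
L=0*4+2=2  i=0=0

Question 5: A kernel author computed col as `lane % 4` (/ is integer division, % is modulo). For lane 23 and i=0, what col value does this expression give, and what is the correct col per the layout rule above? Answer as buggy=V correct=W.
buggy=3 correct=5

`lane % 4`[23,0]=>3
L=23=>grp=23>>2=5, tig=23&3=3
[0]=>row 3·2+0=6  col grp=5
col: 3 vs 5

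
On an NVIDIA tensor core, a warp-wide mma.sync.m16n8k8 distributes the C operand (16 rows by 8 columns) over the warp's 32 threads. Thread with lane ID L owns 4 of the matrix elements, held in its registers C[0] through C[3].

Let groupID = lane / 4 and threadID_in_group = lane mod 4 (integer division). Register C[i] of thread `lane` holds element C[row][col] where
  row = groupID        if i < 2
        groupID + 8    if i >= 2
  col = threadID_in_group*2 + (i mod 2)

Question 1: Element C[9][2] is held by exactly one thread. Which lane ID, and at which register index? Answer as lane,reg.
r:9=>grp=1,rB=1  c:2=>tig=1,lo=0
L=1*4+1=5  i=1*2+0=2

5,2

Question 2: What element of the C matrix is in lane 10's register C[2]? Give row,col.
lane 10⇒10/4=2, 10 mod 4=2
i=2  r:2+8⇒10  c:2·2+0⇒4

10,4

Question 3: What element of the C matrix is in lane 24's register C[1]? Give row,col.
6,1

24: gid=6,tid=0
[1] (6+0,0*2+1) = (6,1)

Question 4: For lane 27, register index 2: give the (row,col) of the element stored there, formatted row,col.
14,6

lane 27: G=6 (27/4), T=3 (27%4)
i=2: r=6+8=14, c=3*2+0=6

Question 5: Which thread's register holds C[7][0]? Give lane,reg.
28,0

r=7⇒gr=7,Rb=0  c=0⇒th=0,odd=0
L=7*4+0=28  i=0*2+0=0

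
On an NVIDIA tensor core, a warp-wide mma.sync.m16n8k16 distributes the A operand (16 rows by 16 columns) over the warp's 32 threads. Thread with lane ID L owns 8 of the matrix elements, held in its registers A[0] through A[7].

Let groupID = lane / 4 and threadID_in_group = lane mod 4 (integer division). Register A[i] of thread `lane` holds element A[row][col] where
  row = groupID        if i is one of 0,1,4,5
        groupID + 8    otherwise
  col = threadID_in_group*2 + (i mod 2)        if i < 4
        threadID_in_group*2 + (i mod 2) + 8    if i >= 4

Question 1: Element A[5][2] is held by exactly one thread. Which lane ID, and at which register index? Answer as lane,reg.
21,0

r=5⇒gr=5,Rb=0  c=2⇒Cb=0,th=1,odd=0
L=5*4+1=21  i=0*4+0*2+0=0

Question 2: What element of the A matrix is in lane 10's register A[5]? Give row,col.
2,13

lane 10=>10/4=2, 10 mod 4=2
i=5  r:2+0=>2  c:2·2+1+8=>13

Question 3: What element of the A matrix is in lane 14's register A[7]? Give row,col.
11,13

lane 14=>14/4=3, 14 mod 4=2
i=7  r:3+8=>11  c:2·2+1+8=>13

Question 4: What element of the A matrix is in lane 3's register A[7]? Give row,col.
lane 3: grp=0 (3/4), tig=3 (3%4)
i=7: r=0+8=8, c=3*2+1+8=15

8,15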